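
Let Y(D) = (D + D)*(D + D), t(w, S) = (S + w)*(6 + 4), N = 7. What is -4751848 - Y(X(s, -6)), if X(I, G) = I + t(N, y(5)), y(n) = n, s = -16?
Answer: -4795112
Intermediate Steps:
t(w, S) = 10*S + 10*w (t(w, S) = (S + w)*10 = 10*S + 10*w)
X(I, G) = 120 + I (X(I, G) = I + (10*5 + 10*7) = I + (50 + 70) = I + 120 = 120 + I)
Y(D) = 4*D**2 (Y(D) = (2*D)*(2*D) = 4*D**2)
-4751848 - Y(X(s, -6)) = -4751848 - 4*(120 - 16)**2 = -4751848 - 4*104**2 = -4751848 - 4*10816 = -4751848 - 1*43264 = -4751848 - 43264 = -4795112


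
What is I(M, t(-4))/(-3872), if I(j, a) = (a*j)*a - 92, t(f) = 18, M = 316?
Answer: -25573/968 ≈ -26.418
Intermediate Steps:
I(j, a) = -92 + j*a² (I(j, a) = j*a² - 92 = -92 + j*a²)
I(M, t(-4))/(-3872) = (-92 + 316*18²)/(-3872) = (-92 + 316*324)*(-1/3872) = (-92 + 102384)*(-1/3872) = 102292*(-1/3872) = -25573/968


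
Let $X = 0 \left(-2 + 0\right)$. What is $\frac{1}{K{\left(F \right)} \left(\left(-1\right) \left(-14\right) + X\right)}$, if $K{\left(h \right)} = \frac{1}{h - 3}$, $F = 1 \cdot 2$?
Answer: $- \frac{1}{14} \approx -0.071429$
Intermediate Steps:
$F = 2$
$K{\left(h \right)} = \frac{1}{-3 + h}$
$X = 0$ ($X = 0 \left(-2\right) = 0$)
$\frac{1}{K{\left(F \right)} \left(\left(-1\right) \left(-14\right) + X\right)} = \frac{1}{\frac{1}{-3 + 2} \left(\left(-1\right) \left(-14\right) + 0\right)} = \frac{1}{\frac{1}{-1} \left(14 + 0\right)} = \frac{1}{\left(-1\right) 14} = \frac{1}{-14} = - \frac{1}{14}$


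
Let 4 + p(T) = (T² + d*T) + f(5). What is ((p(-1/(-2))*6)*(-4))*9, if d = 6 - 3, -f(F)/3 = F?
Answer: 3726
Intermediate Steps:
f(F) = -3*F
d = 3
p(T) = -19 + T² + 3*T (p(T) = -4 + ((T² + 3*T) - 3*5) = -4 + ((T² + 3*T) - 15) = -4 + (-15 + T² + 3*T) = -19 + T² + 3*T)
((p(-1/(-2))*6)*(-4))*9 = (((-19 + (-1/(-2))² + 3*(-1/(-2)))*6)*(-4))*9 = (((-19 + (-1*(-½))² + 3*(-1*(-½)))*6)*(-4))*9 = (((-19 + (½)² + 3*(½))*6)*(-4))*9 = (((-19 + ¼ + 3/2)*6)*(-4))*9 = (-69/4*6*(-4))*9 = -207/2*(-4)*9 = 414*9 = 3726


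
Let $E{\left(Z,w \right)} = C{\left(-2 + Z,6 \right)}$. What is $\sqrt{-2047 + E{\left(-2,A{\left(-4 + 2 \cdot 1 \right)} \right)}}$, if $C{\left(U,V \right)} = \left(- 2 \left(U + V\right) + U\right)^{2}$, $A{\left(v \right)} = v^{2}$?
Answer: $i \sqrt{1983} \approx 44.531 i$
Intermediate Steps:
$C{\left(U,V \right)} = \left(- U - 2 V\right)^{2}$ ($C{\left(U,V \right)} = \left(\left(- 2 U - 2 V\right) + U\right)^{2} = \left(- U - 2 V\right)^{2}$)
$E{\left(Z,w \right)} = \left(10 + Z\right)^{2}$ ($E{\left(Z,w \right)} = \left(\left(-2 + Z\right) + 2 \cdot 6\right)^{2} = \left(\left(-2 + Z\right) + 12\right)^{2} = \left(10 + Z\right)^{2}$)
$\sqrt{-2047 + E{\left(-2,A{\left(-4 + 2 \cdot 1 \right)} \right)}} = \sqrt{-2047 + \left(10 - 2\right)^{2}} = \sqrt{-2047 + 8^{2}} = \sqrt{-2047 + 64} = \sqrt{-1983} = i \sqrt{1983}$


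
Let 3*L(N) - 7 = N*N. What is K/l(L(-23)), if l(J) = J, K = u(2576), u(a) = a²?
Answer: 2488416/67 ≈ 37141.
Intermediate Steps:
K = 6635776 (K = 2576² = 6635776)
L(N) = 7/3 + N²/3 (L(N) = 7/3 + (N*N)/3 = 7/3 + N²/3)
K/l(L(-23)) = 6635776/(7/3 + (⅓)*(-23)²) = 6635776/(7/3 + (⅓)*529) = 6635776/(7/3 + 529/3) = 6635776/(536/3) = 6635776*(3/536) = 2488416/67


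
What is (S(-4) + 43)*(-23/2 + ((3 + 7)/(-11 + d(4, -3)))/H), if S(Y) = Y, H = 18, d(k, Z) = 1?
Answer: -1352/3 ≈ -450.67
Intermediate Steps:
(S(-4) + 43)*(-23/2 + ((3 + 7)/(-11 + d(4, -3)))/H) = (-4 + 43)*(-23/2 + ((3 + 7)/(-11 + 1))/18) = 39*(-23*½ + (10/(-10))*(1/18)) = 39*(-23/2 + (10*(-⅒))*(1/18)) = 39*(-23/2 - 1*1/18) = 39*(-23/2 - 1/18) = 39*(-104/9) = -1352/3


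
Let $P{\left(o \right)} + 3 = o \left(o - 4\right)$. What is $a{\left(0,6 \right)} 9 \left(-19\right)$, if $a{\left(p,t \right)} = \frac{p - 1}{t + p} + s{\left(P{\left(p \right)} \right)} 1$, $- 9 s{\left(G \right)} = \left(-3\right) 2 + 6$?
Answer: $\frac{57}{2} \approx 28.5$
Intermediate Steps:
$P{\left(o \right)} = -3 + o \left(-4 + o\right)$ ($P{\left(o \right)} = -3 + o \left(o - 4\right) = -3 + o \left(-4 + o\right)$)
$s{\left(G \right)} = 0$ ($s{\left(G \right)} = - \frac{\left(-3\right) 2 + 6}{9} = - \frac{-6 + 6}{9} = \left(- \frac{1}{9}\right) 0 = 0$)
$a{\left(p,t \right)} = \frac{-1 + p}{p + t}$ ($a{\left(p,t \right)} = \frac{p - 1}{t + p} + 0 \cdot 1 = \frac{-1 + p}{p + t} + 0 = \frac{-1 + p}{p + t}$)
$a{\left(0,6 \right)} 9 \left(-19\right) = \frac{-1 + 0}{0 + 6} \cdot 9 \left(-19\right) = \frac{1}{6} \left(-1\right) 9 \left(-19\right) = \left(- \frac{1}{6}\right) 9 \left(-19\right) = \left(- \frac{3}{2}\right) \left(-19\right) = \frac{57}{2}$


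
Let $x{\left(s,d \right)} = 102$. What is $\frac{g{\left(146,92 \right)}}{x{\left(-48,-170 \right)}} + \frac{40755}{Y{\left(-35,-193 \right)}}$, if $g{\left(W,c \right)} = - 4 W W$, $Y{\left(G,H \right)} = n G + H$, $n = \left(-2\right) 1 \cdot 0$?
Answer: $- \frac{10306481}{9843} \approx -1047.1$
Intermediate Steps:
$n = 0$ ($n = \left(-2\right) 0 = 0$)
$Y{\left(G,H \right)} = H$ ($Y{\left(G,H \right)} = 0 G + H = 0 + H = H$)
$g{\left(W,c \right)} = - 4 W^{2}$
$\frac{g{\left(146,92 \right)}}{x{\left(-48,-170 \right)}} + \frac{40755}{Y{\left(-35,-193 \right)}} = \frac{\left(-4\right) 146^{2}}{102} + \frac{40755}{-193} = \left(-4\right) 21316 \cdot \frac{1}{102} + 40755 \left(- \frac{1}{193}\right) = \left(-85264\right) \frac{1}{102} - \frac{40755}{193} = - \frac{42632}{51} - \frac{40755}{193} = - \frac{10306481}{9843}$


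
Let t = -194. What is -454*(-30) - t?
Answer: 13814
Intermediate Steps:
-454*(-30) - t = -454*(-30) - 1*(-194) = 13620 + 194 = 13814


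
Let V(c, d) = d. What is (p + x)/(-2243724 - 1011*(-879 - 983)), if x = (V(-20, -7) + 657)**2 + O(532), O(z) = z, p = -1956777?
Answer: 1533745/361242 ≈ 4.2458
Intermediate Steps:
x = 423032 (x = (-7 + 657)**2 + 532 = 650**2 + 532 = 422500 + 532 = 423032)
(p + x)/(-2243724 - 1011*(-879 - 983)) = (-1956777 + 423032)/(-2243724 - 1011*(-879 - 983)) = -1533745/(-2243724 - 1011*(-1862)) = -1533745/(-2243724 + 1882482) = -1533745/(-361242) = -1533745*(-1/361242) = 1533745/361242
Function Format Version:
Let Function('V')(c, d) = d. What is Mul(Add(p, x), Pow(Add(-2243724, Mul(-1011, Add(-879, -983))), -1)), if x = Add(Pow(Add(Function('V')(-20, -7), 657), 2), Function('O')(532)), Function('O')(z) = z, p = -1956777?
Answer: Rational(1533745, 361242) ≈ 4.2458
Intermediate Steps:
x = 423032 (x = Add(Pow(Add(-7, 657), 2), 532) = Add(Pow(650, 2), 532) = Add(422500, 532) = 423032)
Mul(Add(p, x), Pow(Add(-2243724, Mul(-1011, Add(-879, -983))), -1)) = Mul(Add(-1956777, 423032), Pow(Add(-2243724, Mul(-1011, Add(-879, -983))), -1)) = Mul(-1533745, Pow(Add(-2243724, Mul(-1011, -1862)), -1)) = Mul(-1533745, Pow(Add(-2243724, 1882482), -1)) = Mul(-1533745, Pow(-361242, -1)) = Mul(-1533745, Rational(-1, 361242)) = Rational(1533745, 361242)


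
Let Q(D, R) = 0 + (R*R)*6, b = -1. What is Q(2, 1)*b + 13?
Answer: 7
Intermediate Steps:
Q(D, R) = 6*R² (Q(D, R) = 0 + R²*6 = 0 + 6*R² = 6*R²)
Q(2, 1)*b + 13 = (6*1²)*(-1) + 13 = (6*1)*(-1) + 13 = 6*(-1) + 13 = -6 + 13 = 7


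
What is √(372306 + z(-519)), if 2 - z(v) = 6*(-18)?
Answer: 184*√11 ≈ 610.26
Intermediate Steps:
z(v) = 110 (z(v) = 2 - 6*(-18) = 2 - 1*(-108) = 2 + 108 = 110)
√(372306 + z(-519)) = √(372306 + 110) = √372416 = 184*√11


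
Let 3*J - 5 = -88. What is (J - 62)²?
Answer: 72361/9 ≈ 8040.1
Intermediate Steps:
J = -83/3 (J = 5/3 + (⅓)*(-88) = 5/3 - 88/3 = -83/3 ≈ -27.667)
(J - 62)² = (-83/3 - 62)² = (-269/3)² = 72361/9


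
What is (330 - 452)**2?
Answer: 14884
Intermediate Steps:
(330 - 452)**2 = (-122)**2 = 14884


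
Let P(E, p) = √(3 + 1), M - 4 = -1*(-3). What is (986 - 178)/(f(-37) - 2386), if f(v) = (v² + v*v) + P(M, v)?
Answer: 404/177 ≈ 2.2825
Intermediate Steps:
M = 7 (M = 4 - 1*(-3) = 4 + 3 = 7)
P(E, p) = 2 (P(E, p) = √4 = 2)
f(v) = 2 + 2*v² (f(v) = (v² + v*v) + 2 = (v² + v²) + 2 = 2*v² + 2 = 2 + 2*v²)
(986 - 178)/(f(-37) - 2386) = (986 - 178)/((2 + 2*(-37)²) - 2386) = 808/((2 + 2*1369) - 2386) = 808/((2 + 2738) - 2386) = 808/(2740 - 2386) = 808/354 = 808*(1/354) = 404/177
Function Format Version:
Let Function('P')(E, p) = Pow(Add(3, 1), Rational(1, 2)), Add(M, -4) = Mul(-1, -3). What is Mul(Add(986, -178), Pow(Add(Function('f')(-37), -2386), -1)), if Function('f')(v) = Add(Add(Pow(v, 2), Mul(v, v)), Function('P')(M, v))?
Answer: Rational(404, 177) ≈ 2.2825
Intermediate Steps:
M = 7 (M = Add(4, Mul(-1, -3)) = Add(4, 3) = 7)
Function('P')(E, p) = 2 (Function('P')(E, p) = Pow(4, Rational(1, 2)) = 2)
Function('f')(v) = Add(2, Mul(2, Pow(v, 2))) (Function('f')(v) = Add(Add(Pow(v, 2), Mul(v, v)), 2) = Add(Add(Pow(v, 2), Pow(v, 2)), 2) = Add(Mul(2, Pow(v, 2)), 2) = Add(2, Mul(2, Pow(v, 2))))
Mul(Add(986, -178), Pow(Add(Function('f')(-37), -2386), -1)) = Mul(Add(986, -178), Pow(Add(Add(2, Mul(2, Pow(-37, 2))), -2386), -1)) = Mul(808, Pow(Add(Add(2, Mul(2, 1369)), -2386), -1)) = Mul(808, Pow(Add(Add(2, 2738), -2386), -1)) = Mul(808, Pow(Add(2740, -2386), -1)) = Mul(808, Pow(354, -1)) = Mul(808, Rational(1, 354)) = Rational(404, 177)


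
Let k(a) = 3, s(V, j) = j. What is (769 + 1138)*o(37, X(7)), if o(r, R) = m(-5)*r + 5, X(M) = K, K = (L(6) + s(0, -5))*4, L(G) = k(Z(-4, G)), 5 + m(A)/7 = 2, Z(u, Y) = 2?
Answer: -1472204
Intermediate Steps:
m(A) = -21 (m(A) = -35 + 7*2 = -35 + 14 = -21)
L(G) = 3
K = -8 (K = (3 - 5)*4 = -2*4 = -8)
X(M) = -8
o(r, R) = 5 - 21*r (o(r, R) = -21*r + 5 = 5 - 21*r)
(769 + 1138)*o(37, X(7)) = (769 + 1138)*(5 - 21*37) = 1907*(5 - 777) = 1907*(-772) = -1472204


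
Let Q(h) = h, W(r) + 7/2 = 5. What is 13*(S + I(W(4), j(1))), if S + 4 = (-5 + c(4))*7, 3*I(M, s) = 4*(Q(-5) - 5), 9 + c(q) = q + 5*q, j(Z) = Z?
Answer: 2054/3 ≈ 684.67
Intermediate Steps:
W(r) = 3/2 (W(r) = -7/2 + 5 = 3/2)
c(q) = -9 + 6*q (c(q) = -9 + (q + 5*q) = -9 + 6*q)
I(M, s) = -40/3 (I(M, s) = (4*(-5 - 5))/3 = (4*(-10))/3 = (⅓)*(-40) = -40/3)
S = 66 (S = -4 + (-5 + (-9 + 6*4))*7 = -4 + (-5 + (-9 + 24))*7 = -4 + (-5 + 15)*7 = -4 + 10*7 = -4 + 70 = 66)
13*(S + I(W(4), j(1))) = 13*(66 - 40/3) = 13*(158/3) = 2054/3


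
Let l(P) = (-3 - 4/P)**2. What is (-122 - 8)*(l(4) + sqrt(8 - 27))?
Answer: -2080 - 130*I*sqrt(19) ≈ -2080.0 - 566.66*I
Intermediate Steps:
(-122 - 8)*(l(4) + sqrt(8 - 27)) = (-122 - 8)*((4 + 3*4)**2/4**2 + sqrt(8 - 27)) = -130*((4 + 12)**2/16 + sqrt(-19)) = -130*((1/16)*16**2 + I*sqrt(19)) = -130*((1/16)*256 + I*sqrt(19)) = -130*(16 + I*sqrt(19)) = -2080 - 130*I*sqrt(19)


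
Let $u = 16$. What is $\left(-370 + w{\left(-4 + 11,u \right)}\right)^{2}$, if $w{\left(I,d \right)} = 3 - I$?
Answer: $139876$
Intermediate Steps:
$\left(-370 + w{\left(-4 + 11,u \right)}\right)^{2} = \left(-370 + \left(3 - \left(-4 + 11\right)\right)\right)^{2} = \left(-370 + \left(3 - 7\right)\right)^{2} = \left(-370 - 4\right)^{2} = \left(-374\right)^{2} = 139876$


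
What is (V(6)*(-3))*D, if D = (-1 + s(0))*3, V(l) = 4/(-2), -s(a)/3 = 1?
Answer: -72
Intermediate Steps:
s(a) = -3 (s(a) = -3*1 = -3)
V(l) = -2 (V(l) = 4*(-½) = -2)
D = -12 (D = (-1 - 3)*3 = -4*3 = -12)
(V(6)*(-3))*D = -2*(-3)*(-12) = 6*(-12) = -72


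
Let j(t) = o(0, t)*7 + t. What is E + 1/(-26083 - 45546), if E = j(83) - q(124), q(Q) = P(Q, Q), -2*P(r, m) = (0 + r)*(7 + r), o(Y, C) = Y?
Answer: 587715944/71629 ≈ 8205.0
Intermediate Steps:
P(r, m) = -r*(7 + r)/2 (P(r, m) = -(0 + r)*(7 + r)/2 = -r*(7 + r)/2)
q(Q) = -Q*(7 + Q)/2
j(t) = t (j(t) = 0*7 + t = 0 + t = t)
E = 8205 (E = 83 - (-1)*124*(7 + 124)/2 = 83 - (-1)*124*131/2 = 83 - 1*(-8122) = 83 + 8122 = 8205)
E + 1/(-26083 - 45546) = 8205 + 1/(-26083 - 45546) = 8205 + 1/(-71629) = 8205 - 1/71629 = 587715944/71629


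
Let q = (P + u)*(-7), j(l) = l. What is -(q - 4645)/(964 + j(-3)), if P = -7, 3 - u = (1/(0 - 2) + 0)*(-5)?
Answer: 9199/1922 ≈ 4.7862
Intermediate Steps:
u = ½ (u = 3 - (1/(0 - 2) + 0)*(-5) = 3 - (1/(-2) + 0)*(-5) = 3 - (-½ + 0)*(-5) = 3 - (-1)*(-5)/2 = 3 - 1*5/2 = 3 - 5/2 = ½ ≈ 0.50000)
q = 91/2 (q = (-7 + ½)*(-7) = -13/2*(-7) = 91/2 ≈ 45.500)
-(q - 4645)/(964 + j(-3)) = -(91/2 - 4645)/(964 - 3) = -(-9199)/(2*961) = -1*(-9199/1922) = 9199/1922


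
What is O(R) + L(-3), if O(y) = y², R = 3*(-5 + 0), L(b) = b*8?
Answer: 201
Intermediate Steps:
L(b) = 8*b
R = -15 (R = 3*(-5) = -15)
O(R) + L(-3) = (-15)² + 8*(-3) = 225 - 24 = 201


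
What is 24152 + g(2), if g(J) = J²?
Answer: 24156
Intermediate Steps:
24152 + g(2) = 24152 + 2² = 24152 + 4 = 24156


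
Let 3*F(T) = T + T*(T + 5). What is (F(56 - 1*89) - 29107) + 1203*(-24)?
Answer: -57682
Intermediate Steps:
F(T) = T/3 + T*(5 + T)/3 (F(T) = (T + T*(T + 5))/3 = (T + T*(5 + T))/3 = T/3 + T*(5 + T)/3)
(F(56 - 1*89) - 29107) + 1203*(-24) = ((56 - 1*89)*(6 + (56 - 1*89))/3 - 29107) + 1203*(-24) = ((56 - 89)*(6 + (56 - 89))/3 - 29107) - 28872 = ((⅓)*(-33)*(6 - 33) - 29107) - 28872 = ((⅓)*(-33)*(-27) - 29107) - 28872 = (297 - 29107) - 28872 = -28810 - 28872 = -57682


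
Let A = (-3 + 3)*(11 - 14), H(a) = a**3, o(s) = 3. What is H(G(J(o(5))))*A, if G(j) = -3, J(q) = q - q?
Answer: 0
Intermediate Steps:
J(q) = 0
A = 0 (A = 0*(-3) = 0)
H(G(J(o(5))))*A = (-3)**3*0 = -27*0 = 0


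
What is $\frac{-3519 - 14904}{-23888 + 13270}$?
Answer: $\frac{18423}{10618} \approx 1.7351$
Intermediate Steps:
$\frac{-3519 - 14904}{-23888 + 13270} = - \frac{18423}{-10618} = \left(-18423\right) \left(- \frac{1}{10618}\right) = \frac{18423}{10618}$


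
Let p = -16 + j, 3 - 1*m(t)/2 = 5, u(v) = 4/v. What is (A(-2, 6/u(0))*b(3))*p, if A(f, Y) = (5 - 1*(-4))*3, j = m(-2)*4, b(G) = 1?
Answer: -864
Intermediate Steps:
m(t) = -4 (m(t) = 6 - 2*5 = 6 - 10 = -4)
j = -16 (j = -4*4 = -16)
A(f, Y) = 27 (A(f, Y) = (5 + 4)*3 = 9*3 = 27)
p = -32 (p = -16 - 16 = -32)
(A(-2, 6/u(0))*b(3))*p = (27*1)*(-32) = 27*(-32) = -864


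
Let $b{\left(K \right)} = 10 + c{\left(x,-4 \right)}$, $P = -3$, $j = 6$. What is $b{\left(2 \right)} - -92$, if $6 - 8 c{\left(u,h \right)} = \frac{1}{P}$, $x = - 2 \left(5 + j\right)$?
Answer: $\frac{2467}{24} \approx 102.79$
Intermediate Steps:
$x = -22$ ($x = - 2 \left(5 + 6\right) = \left(-2\right) 11 = -22$)
$c{\left(u,h \right)} = \frac{19}{24}$ ($c{\left(u,h \right)} = \frac{3}{4} - \frac{1}{8 \left(-3\right)} = \frac{3}{4} - - \frac{1}{24} = \frac{3}{4} + \frac{1}{24} = \frac{19}{24}$)
$b{\left(K \right)} = \frac{259}{24}$ ($b{\left(K \right)} = 10 + \frac{19}{24} = \frac{259}{24}$)
$b{\left(2 \right)} - -92 = \frac{259}{24} - -92 = \frac{259}{24} + 92 = \frac{2467}{24}$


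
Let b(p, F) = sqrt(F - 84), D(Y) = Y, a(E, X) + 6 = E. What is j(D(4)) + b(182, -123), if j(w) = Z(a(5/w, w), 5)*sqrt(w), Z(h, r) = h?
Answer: -19/2 + 3*I*sqrt(23) ≈ -9.5 + 14.387*I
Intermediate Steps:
a(E, X) = -6 + E
j(w) = sqrt(w)*(-6 + 5/w) (j(w) = (-6 + 5/w)*sqrt(w) = sqrt(w)*(-6 + 5/w))
b(p, F) = sqrt(-84 + F)
j(D(4)) + b(182, -123) = (5 - 6*4)/sqrt(4) + sqrt(-84 - 123) = (5 - 24)/2 + sqrt(-207) = (1/2)*(-19) + 3*I*sqrt(23) = -19/2 + 3*I*sqrt(23)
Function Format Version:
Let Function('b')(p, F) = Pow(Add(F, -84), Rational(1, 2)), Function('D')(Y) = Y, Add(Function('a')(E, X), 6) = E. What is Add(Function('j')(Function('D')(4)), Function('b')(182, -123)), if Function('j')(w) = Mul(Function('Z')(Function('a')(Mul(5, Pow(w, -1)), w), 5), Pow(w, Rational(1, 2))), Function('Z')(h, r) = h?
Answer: Add(Rational(-19, 2), Mul(3, I, Pow(23, Rational(1, 2)))) ≈ Add(-9.5000, Mul(14.387, I))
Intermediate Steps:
Function('a')(E, X) = Add(-6, E)
Function('j')(w) = Mul(Pow(w, Rational(1, 2)), Add(-6, Mul(5, Pow(w, -1)))) (Function('j')(w) = Mul(Add(-6, Mul(5, Pow(w, -1))), Pow(w, Rational(1, 2))) = Mul(Pow(w, Rational(1, 2)), Add(-6, Mul(5, Pow(w, -1)))))
Function('b')(p, F) = Pow(Add(-84, F), Rational(1, 2))
Add(Function('j')(Function('D')(4)), Function('b')(182, -123)) = Add(Mul(Pow(4, Rational(-1, 2)), Add(5, Mul(-6, 4))), Pow(Add(-84, -123), Rational(1, 2))) = Add(Mul(Rational(1, 2), Add(5, -24)), Pow(-207, Rational(1, 2))) = Add(Mul(Rational(1, 2), -19), Mul(3, I, Pow(23, Rational(1, 2)))) = Add(Rational(-19, 2), Mul(3, I, Pow(23, Rational(1, 2))))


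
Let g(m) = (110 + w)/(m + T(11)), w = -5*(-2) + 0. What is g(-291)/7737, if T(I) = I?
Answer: -1/18053 ≈ -5.5392e-5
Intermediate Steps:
w = 10 (w = 10 + 0 = 10)
g(m) = 120/(11 + m) (g(m) = (110 + 10)/(m + 11) = 120/(11 + m))
g(-291)/7737 = (120/(11 - 291))/7737 = (120/(-280))*(1/7737) = (120*(-1/280))*(1/7737) = -3/7*1/7737 = -1/18053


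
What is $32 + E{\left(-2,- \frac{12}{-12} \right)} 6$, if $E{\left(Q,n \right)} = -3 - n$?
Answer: $8$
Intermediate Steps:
$32 + E{\left(-2,- \frac{12}{-12} \right)} 6 = 32 + \left(-3 - - \frac{12}{-12}\right) 6 = 32 + \left(-3 - \left(-12\right) \left(- \frac{1}{12}\right)\right) 6 = 32 + \left(-3 - 1\right) 6 = 32 - 24 = 8$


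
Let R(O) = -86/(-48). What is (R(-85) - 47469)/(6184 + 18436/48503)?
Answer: -55255248139/7199063712 ≈ -7.6753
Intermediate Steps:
R(O) = 43/24 (R(O) = -86*(-1/48) = 43/24)
(R(-85) - 47469)/(6184 + 18436/48503) = (43/24 - 47469)/(6184 + 18436/48503) = -1139213/(24*(6184 + 18436*(1/48503))) = -1139213/(24*(6184 + 18436/48503)) = -1139213/(24*299960988/48503) = -1139213/24*48503/299960988 = -55255248139/7199063712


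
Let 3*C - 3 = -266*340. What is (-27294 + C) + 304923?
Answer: 742450/3 ≈ 2.4748e+5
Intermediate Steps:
C = -90437/3 (C = 1 + (-266*340)/3 = 1 + (⅓)*(-90440) = 1 - 90440/3 = -90437/3 ≈ -30146.)
(-27294 + C) + 304923 = (-27294 - 90437/3) + 304923 = -172319/3 + 304923 = 742450/3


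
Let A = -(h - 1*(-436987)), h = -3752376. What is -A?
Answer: -3315389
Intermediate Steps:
A = 3315389 (A = -(-3752376 - 1*(-436987)) = -(-3752376 + 436987) = -1*(-3315389) = 3315389)
-A = -1*3315389 = -3315389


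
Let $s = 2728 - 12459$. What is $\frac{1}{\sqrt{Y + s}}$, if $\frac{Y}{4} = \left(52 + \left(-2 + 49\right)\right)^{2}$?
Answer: $\frac{\sqrt{29473}}{29473} \approx 0.0058249$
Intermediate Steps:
$Y = 39204$ ($Y = 4 \left(52 + \left(-2 + 49\right)\right)^{2} = 4 \left(52 + 47\right)^{2} = 4 \cdot 99^{2} = 4 \cdot 9801 = 39204$)
$s = -9731$
$\frac{1}{\sqrt{Y + s}} = \frac{1}{\sqrt{39204 - 9731}} = \frac{1}{\sqrt{29473}} = \frac{\sqrt{29473}}{29473}$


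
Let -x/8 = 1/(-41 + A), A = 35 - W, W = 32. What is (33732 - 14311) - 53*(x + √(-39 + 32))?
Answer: 368787/19 - 53*I*√7 ≈ 19410.0 - 140.22*I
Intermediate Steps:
A = 3 (A = 35 - 1*32 = 35 - 32 = 3)
x = 4/19 (x = -8/(-41 + 3) = -8/(-38) = -8*(-1/38) = 4/19 ≈ 0.21053)
(33732 - 14311) - 53*(x + √(-39 + 32)) = (33732 - 14311) - 53*(4/19 + √(-39 + 32)) = 19421 - 53*(4/19 + √(-7)) = 19421 - 53*(4/19 + I*√7) = 19421 + (-212/19 - 53*I*√7) = 368787/19 - 53*I*√7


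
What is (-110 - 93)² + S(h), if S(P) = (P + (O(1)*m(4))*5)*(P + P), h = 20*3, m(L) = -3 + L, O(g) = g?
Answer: 49009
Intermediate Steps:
h = 60
S(P) = 2*P*(5 + P) (S(P) = (P + (1*(-3 + 4))*5)*(P + P) = (P + (1*1)*5)*(2*P) = (P + 1*5)*(2*P) = (P + 5)*(2*P) = (5 + P)*(2*P) = 2*P*(5 + P))
(-110 - 93)² + S(h) = (-110 - 93)² + 2*60*(5 + 60) = (-203)² + 2*60*65 = 41209 + 7800 = 49009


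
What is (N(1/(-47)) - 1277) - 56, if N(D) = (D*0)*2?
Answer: -1333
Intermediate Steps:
N(D) = 0 (N(D) = 0*2 = 0)
(N(1/(-47)) - 1277) - 56 = (0 - 1277) - 56 = -1277 - 56 = -1333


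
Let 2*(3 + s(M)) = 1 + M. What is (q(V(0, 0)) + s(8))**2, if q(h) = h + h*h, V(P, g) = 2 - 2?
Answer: 9/4 ≈ 2.2500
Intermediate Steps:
V(P, g) = 0
s(M) = -5/2 + M/2 (s(M) = -3 + (1 + M)/2 = -3 + (1/2 + M/2) = -5/2 + M/2)
q(h) = h + h**2
(q(V(0, 0)) + s(8))**2 = (0*(1 + 0) + (-5/2 + (1/2)*8))**2 = (0*1 + (-5/2 + 4))**2 = (0 + 3/2)**2 = (3/2)**2 = 9/4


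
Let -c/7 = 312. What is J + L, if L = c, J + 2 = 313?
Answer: -1873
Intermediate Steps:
J = 311 (J = -2 + 313 = 311)
c = -2184 (c = -7*312 = -2184)
L = -2184
J + L = 311 - 2184 = -1873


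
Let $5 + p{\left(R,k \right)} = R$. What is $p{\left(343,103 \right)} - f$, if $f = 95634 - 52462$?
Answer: $-42834$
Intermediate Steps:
$p{\left(R,k \right)} = -5 + R$
$f = 43172$
$p{\left(343,103 \right)} - f = \left(-5 + 343\right) - 43172 = 338 - 43172 = -42834$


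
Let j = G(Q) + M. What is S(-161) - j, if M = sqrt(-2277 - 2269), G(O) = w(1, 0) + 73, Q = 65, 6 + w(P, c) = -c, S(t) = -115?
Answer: -182 - I*sqrt(4546) ≈ -182.0 - 67.424*I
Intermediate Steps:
w(P, c) = -6 - c
G(O) = 67 (G(O) = (-6 - 1*0) + 73 = (-6 + 0) + 73 = -6 + 73 = 67)
M = I*sqrt(4546) (M = sqrt(-4546) = I*sqrt(4546) ≈ 67.424*I)
j = 67 + I*sqrt(4546) ≈ 67.0 + 67.424*I
S(-161) - j = -115 - (67 + I*sqrt(4546)) = -115 + (-67 - I*sqrt(4546)) = -182 - I*sqrt(4546)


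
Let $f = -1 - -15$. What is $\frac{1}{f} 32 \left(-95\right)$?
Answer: $- \frac{1520}{7} \approx -217.14$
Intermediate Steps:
$f = 14$ ($f = -1 + 15 = 14$)
$\frac{1}{f} 32 \left(-95\right) = \frac{1}{14} \cdot 32 \left(-95\right) = \frac{16}{7} \left(-95\right) = - \frac{1520}{7}$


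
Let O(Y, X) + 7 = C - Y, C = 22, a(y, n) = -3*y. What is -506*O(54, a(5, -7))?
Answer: 19734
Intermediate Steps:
O(Y, X) = 15 - Y (O(Y, X) = -7 + (22 - Y) = 15 - Y)
-506*O(54, a(5, -7)) = -506*(15 - 1*54) = -506*(15 - 54) = -506*(-39) = 19734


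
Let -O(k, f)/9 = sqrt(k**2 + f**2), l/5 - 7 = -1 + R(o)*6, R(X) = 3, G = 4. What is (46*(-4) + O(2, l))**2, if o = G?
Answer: 1200580 + 6624*sqrt(3601) ≈ 1.5981e+6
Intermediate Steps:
o = 4
l = 120 (l = 35 + 5*(-1 + 3*6) = 35 + 5*(-1 + 18) = 35 + 5*17 = 35 + 85 = 120)
O(k, f) = -9*sqrt(f**2 + k**2) (O(k, f) = -9*sqrt(k**2 + f**2) = -9*sqrt(f**2 + k**2))
(46*(-4) + O(2, l))**2 = (46*(-4) - 9*sqrt(120**2 + 2**2))**2 = (-184 - 9*sqrt(14400 + 4))**2 = (-184 - 18*sqrt(3601))**2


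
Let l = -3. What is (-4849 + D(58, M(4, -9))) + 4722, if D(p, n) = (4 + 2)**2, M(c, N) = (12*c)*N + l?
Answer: -91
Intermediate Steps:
M(c, N) = -3 + 12*N*c (M(c, N) = (12*c)*N - 3 = 12*N*c - 3 = -3 + 12*N*c)
D(p, n) = 36 (D(p, n) = 6**2 = 36)
(-4849 + D(58, M(4, -9))) + 4722 = (-4849 + 36) + 4722 = -4813 + 4722 = -91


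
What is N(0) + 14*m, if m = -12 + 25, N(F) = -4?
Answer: 178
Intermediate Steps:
m = 13
N(0) + 14*m = -4 + 14*13 = -4 + 182 = 178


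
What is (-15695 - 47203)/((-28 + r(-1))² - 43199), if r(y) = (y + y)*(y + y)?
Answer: 62898/42623 ≈ 1.4757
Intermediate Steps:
r(y) = 4*y² (r(y) = (2*y)*(2*y) = 4*y²)
(-15695 - 47203)/((-28 + r(-1))² - 43199) = (-15695 - 47203)/((-28 + 4*(-1)²)² - 43199) = -62898/((-28 + 4*1)² - 43199) = -62898/((-28 + 4)² - 43199) = -62898/((-24)² - 43199) = -62898/(576 - 43199) = -62898/(-42623) = -62898*(-1/42623) = 62898/42623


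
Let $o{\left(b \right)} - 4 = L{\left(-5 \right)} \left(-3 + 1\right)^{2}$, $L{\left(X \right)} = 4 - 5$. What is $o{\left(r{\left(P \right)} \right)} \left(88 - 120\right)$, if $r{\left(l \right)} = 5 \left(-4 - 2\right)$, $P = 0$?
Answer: $0$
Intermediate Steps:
$r{\left(l \right)} = -30$ ($r{\left(l \right)} = 5 \left(-6\right) = -30$)
$L{\left(X \right)} = -1$
$o{\left(b \right)} = 0$ ($o{\left(b \right)} = 4 - \left(-3 + 1\right)^{2} = 4 - \left(-2\right)^{2} = 4 - 4 = 0$)
$o{\left(r{\left(P \right)} \right)} \left(88 - 120\right) = 0 \left(88 - 120\right) = 0 \left(-32\right) = 0$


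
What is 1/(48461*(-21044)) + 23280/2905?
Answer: 678321521389/84644502572 ≈ 8.0138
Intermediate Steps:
1/(48461*(-21044)) + 23280/2905 = (1/48461)*(-1/21044) + 23280*(1/2905) = -1/1019813284 + 4656/581 = 678321521389/84644502572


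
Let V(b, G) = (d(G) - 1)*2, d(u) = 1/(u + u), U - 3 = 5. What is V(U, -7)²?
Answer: 225/49 ≈ 4.5918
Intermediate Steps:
U = 8 (U = 3 + 5 = 8)
d(u) = 1/(2*u)
V(b, G) = -2 + 1/G (V(b, G) = (1/(2*G) - 1)*2 = (-1 + 1/(2*G))*2 = -2 + 1/G)
V(U, -7)² = (-2 + 1/(-7))² = (-2 - ⅐)² = (-15/7)² = 225/49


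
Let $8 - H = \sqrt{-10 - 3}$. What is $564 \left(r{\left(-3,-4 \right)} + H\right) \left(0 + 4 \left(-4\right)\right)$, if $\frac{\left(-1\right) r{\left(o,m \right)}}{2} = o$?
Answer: $-126336 + 9024 i \sqrt{13} \approx -1.2634 \cdot 10^{5} + 32537.0 i$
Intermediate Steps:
$H = 8 - i \sqrt{13}$ ($H = 8 - \sqrt{-10 - 3} = 8 - \sqrt{-13} = 8 - i \sqrt{13} \approx 8.0 - 3.6056 i$)
$r{\left(o,m \right)} = - 2 o$
$564 \left(r{\left(-3,-4 \right)} + H\right) \left(0 + 4 \left(-4\right)\right) = 564 \left(\left(-2\right) \left(-3\right) + \left(8 - i \sqrt{13}\right)\right) \left(0 + 4 \left(-4\right)\right) = 564 \left(6 + \left(8 - i \sqrt{13}\right)\right) \left(0 - 16\right) = 564 \left(14 - i \sqrt{13}\right) \left(-16\right) = 564 \left(-224 + 16 i \sqrt{13}\right) = -126336 + 9024 i \sqrt{13}$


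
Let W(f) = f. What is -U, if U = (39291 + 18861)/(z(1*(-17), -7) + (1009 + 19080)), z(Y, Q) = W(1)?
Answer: -29076/10045 ≈ -2.8946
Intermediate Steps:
z(Y, Q) = 1
U = 29076/10045 (U = (39291 + 18861)/(1 + (1009 + 19080)) = 58152/(1 + 20089) = 58152/20090 = 58152*(1/20090) = 29076/10045 ≈ 2.8946)
-U = -1*29076/10045 = -29076/10045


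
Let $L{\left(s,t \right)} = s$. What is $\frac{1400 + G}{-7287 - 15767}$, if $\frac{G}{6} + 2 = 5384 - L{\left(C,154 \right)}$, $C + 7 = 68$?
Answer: $- \frac{16663}{11527} \approx -1.4456$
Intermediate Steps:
$C = 61$ ($C = -7 + 68 = 61$)
$G = 31926$ ($G = -12 + 6 \left(5384 - 61\right) = -12 + 6 \cdot 5323 = -12 + 31938 = 31926$)
$\frac{1400 + G}{-7287 - 15767} = \frac{1400 + 31926}{-7287 - 15767} = \frac{33326}{-23054} = 33326 \left(- \frac{1}{23054}\right) = - \frac{16663}{11527}$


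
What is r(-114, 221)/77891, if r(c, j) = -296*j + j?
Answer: -65195/77891 ≈ -0.83700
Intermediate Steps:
r(c, j) = -295*j
r(-114, 221)/77891 = -295*221/77891 = -65195*1/77891 = -65195/77891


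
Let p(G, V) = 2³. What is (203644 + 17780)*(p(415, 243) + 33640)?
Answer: 7450474752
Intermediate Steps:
p(G, V) = 8
(203644 + 17780)*(p(415, 243) + 33640) = (203644 + 17780)*(8 + 33640) = 221424*33648 = 7450474752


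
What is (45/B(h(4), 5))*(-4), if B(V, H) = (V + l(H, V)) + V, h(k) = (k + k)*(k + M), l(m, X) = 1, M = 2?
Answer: -180/97 ≈ -1.8557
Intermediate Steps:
h(k) = 2*k*(2 + k) (h(k) = (k + k)*(k + 2) = (2*k)*(2 + k) = 2*k*(2 + k))
B(V, H) = 1 + 2*V (B(V, H) = (V + 1) + V = (1 + V) + V = 1 + 2*V)
(45/B(h(4), 5))*(-4) = (45/(1 + 2*(2*4*(2 + 4))))*(-4) = (45/(1 + 2*(2*4*6)))*(-4) = (45/(1 + 2*48))*(-4) = (45/(1 + 96))*(-4) = (45/97)*(-4) = -180/97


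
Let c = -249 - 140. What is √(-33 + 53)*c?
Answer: -778*√5 ≈ -1739.7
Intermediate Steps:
c = -389
√(-33 + 53)*c = √(-33 + 53)*(-389) = √20*(-389) = (2*√5)*(-389) = -778*√5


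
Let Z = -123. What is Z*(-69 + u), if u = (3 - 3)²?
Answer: 8487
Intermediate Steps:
u = 0 (u = 0² = 0)
Z*(-69 + u) = -123*(-69 + 0) = -123*(-69) = 8487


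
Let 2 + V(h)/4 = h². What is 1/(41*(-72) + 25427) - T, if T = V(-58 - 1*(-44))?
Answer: -17440599/22475 ≈ -776.00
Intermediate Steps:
V(h) = -8 + 4*h²
T = 776 (T = -8 + 4*(-58 - 1*(-44))² = -8 + 4*(-58 + 44)² = -8 + 4*(-14)² = -8 + 4*196 = -8 + 784 = 776)
1/(41*(-72) + 25427) - T = 1/(41*(-72) + 25427) - 1*776 = 1/(-2952 + 25427) - 776 = 1/22475 - 776 = -17440599/22475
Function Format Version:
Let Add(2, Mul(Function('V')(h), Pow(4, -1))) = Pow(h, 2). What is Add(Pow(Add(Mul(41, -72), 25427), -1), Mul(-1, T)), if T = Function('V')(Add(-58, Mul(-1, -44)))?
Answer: Rational(-17440599, 22475) ≈ -776.00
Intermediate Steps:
Function('V')(h) = Add(-8, Mul(4, Pow(h, 2)))
T = 776 (T = Add(-8, Mul(4, Pow(Add(-58, Mul(-1, -44)), 2))) = Add(-8, Mul(4, Pow(Add(-58, 44), 2))) = Add(-8, Mul(4, Pow(-14, 2))) = Add(-8, Mul(4, 196)) = Add(-8, 784) = 776)
Add(Pow(Add(Mul(41, -72), 25427), -1), Mul(-1, T)) = Add(Pow(Add(Mul(41, -72), 25427), -1), Mul(-1, 776)) = Add(Pow(Add(-2952, 25427), -1), -776) = Add(Pow(22475, -1), -776) = Add(Rational(1, 22475), -776) = Rational(-17440599, 22475)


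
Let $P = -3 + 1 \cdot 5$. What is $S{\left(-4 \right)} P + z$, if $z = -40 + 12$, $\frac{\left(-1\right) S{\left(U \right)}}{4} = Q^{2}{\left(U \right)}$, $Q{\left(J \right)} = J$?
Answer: $-156$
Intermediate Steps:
$S{\left(U \right)} = - 4 U^{2}$
$z = -28$
$P = 2$ ($P = -3 + 5 = 2$)
$S{\left(-4 \right)} P + z = - 4 \left(-4\right)^{2} \cdot 2 - 28 = \left(-4\right) 16 \cdot 2 - 28 = \left(-64\right) 2 - 28 = -128 - 28 = -156$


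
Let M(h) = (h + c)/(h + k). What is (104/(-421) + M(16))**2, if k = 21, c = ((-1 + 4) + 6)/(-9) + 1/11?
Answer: 759443364/29359794409 ≈ 0.025867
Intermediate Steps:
c = -10/11 (c = (3 + 6)*(-1/9) + 1*(1/11) = 9*(-1/9) + 1/11 = -1 + 1/11 = -10/11 ≈ -0.90909)
M(h) = (-10/11 + h)/(21 + h) (M(h) = (h - 10/11)/(h + 21) = (-10/11 + h)/(21 + h))
(104/(-421) + M(16))**2 = (104/(-421) + (-10/11 + 16)/(21 + 16))**2 = (104*(-1/421) + (166/11)/37)**2 = (-104/421 + (1/37)*(166/11))**2 = (-104/421 + 166/407)**2 = (27558/171347)**2 = 759443364/29359794409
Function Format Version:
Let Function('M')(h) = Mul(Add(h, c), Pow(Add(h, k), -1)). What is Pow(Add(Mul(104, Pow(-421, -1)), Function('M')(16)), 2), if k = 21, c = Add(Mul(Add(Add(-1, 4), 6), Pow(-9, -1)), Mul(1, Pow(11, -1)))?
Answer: Rational(759443364, 29359794409) ≈ 0.025867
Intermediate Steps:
c = Rational(-10, 11) (c = Add(Mul(Add(3, 6), Rational(-1, 9)), Mul(1, Rational(1, 11))) = Add(Mul(9, Rational(-1, 9)), Rational(1, 11)) = Add(-1, Rational(1, 11)) = Rational(-10, 11) ≈ -0.90909)
Function('M')(h) = Mul(Pow(Add(21, h), -1), Add(Rational(-10, 11), h)) (Function('M')(h) = Mul(Add(h, Rational(-10, 11)), Pow(Add(h, 21), -1)) = Mul(Add(Rational(-10, 11), h), Pow(Add(21, h), -1)) = Mul(Pow(Add(21, h), -1), Add(Rational(-10, 11), h)))
Pow(Add(Mul(104, Pow(-421, -1)), Function('M')(16)), 2) = Pow(Add(Mul(104, Pow(-421, -1)), Mul(Pow(Add(21, 16), -1), Add(Rational(-10, 11), 16))), 2) = Pow(Add(Mul(104, Rational(-1, 421)), Mul(Pow(37, -1), Rational(166, 11))), 2) = Pow(Add(Rational(-104, 421), Mul(Rational(1, 37), Rational(166, 11))), 2) = Pow(Add(Rational(-104, 421), Rational(166, 407)), 2) = Pow(Rational(27558, 171347), 2) = Rational(759443364, 29359794409)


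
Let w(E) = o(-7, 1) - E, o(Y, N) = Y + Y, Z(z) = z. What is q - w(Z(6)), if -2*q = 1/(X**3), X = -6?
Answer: 8641/432 ≈ 20.002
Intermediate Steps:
o(Y, N) = 2*Y
w(E) = -14 - E (w(E) = 2*(-7) - E = -14 - E)
q = 1/432 (q = -1/(2*((-6)**3)) = -1/2/(-216) = -1/2*(-1/216) = 1/432 ≈ 0.0023148)
q - w(Z(6)) = 1/432 - (-14 - 1*6) = 1/432 - (-14 - 6) = 1/432 - 1*(-20) = 1/432 + 20 = 8641/432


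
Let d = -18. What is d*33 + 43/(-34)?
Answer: -20239/34 ≈ -595.26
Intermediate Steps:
d*33 + 43/(-34) = -18*33 + 43/(-34) = -594 + 43*(-1/34) = -594 - 43/34 = -20239/34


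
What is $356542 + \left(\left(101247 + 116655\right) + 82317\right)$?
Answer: $656761$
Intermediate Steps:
$356542 + \left(\left(101247 + 116655\right) + 82317\right) = 356542 + \left(217902 + 82317\right) = 356542 + 300219 = 656761$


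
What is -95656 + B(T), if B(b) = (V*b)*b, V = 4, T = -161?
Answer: 8028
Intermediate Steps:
B(b) = 4*b² (B(b) = (4*b)*b = 4*b²)
-95656 + B(T) = -95656 + 4*(-161)² = -95656 + 4*25921 = -95656 + 103684 = 8028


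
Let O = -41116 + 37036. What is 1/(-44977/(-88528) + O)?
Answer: -88528/361149263 ≈ -0.00024513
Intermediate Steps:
O = -4080
1/(-44977/(-88528) + O) = 1/(-44977/(-88528) - 4080) = 1/(-44977*(-1/88528) - 4080) = 1/(44977/88528 - 4080) = 1/(-361149263/88528) = -88528/361149263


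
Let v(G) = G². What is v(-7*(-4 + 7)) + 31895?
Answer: 32336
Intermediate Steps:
v(-7*(-4 + 7)) + 31895 = (-7*(-4 + 7))² + 31895 = (-7*3)² + 31895 = (-21)² + 31895 = 441 + 31895 = 32336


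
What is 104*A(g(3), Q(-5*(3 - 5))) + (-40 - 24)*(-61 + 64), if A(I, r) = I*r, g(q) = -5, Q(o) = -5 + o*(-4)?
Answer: 23208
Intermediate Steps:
Q(o) = -5 - 4*o
104*A(g(3), Q(-5*(3 - 5))) + (-40 - 24)*(-61 + 64) = 104*(-5*(-5 - (-20)*(3 - 5))) + (-40 - 24)*(-61 + 64) = 104*(-5*(-5 - (-20)*(-2))) - 64*3 = 104*(-5*(-5 - 4*10)) - 192 = 104*(-5*(-5 - 40)) - 192 = 104*(-5*(-45)) - 192 = 104*225 - 192 = 23400 - 192 = 23208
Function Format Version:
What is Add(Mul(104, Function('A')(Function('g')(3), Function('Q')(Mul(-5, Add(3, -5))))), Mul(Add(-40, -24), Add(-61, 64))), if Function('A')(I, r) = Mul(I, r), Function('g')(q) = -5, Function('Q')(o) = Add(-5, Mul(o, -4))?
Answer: 23208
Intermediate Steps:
Function('Q')(o) = Add(-5, Mul(-4, o))
Add(Mul(104, Function('A')(Function('g')(3), Function('Q')(Mul(-5, Add(3, -5))))), Mul(Add(-40, -24), Add(-61, 64))) = Add(Mul(104, Mul(-5, Add(-5, Mul(-4, Mul(-5, Add(3, -5)))))), Mul(Add(-40, -24), Add(-61, 64))) = Add(Mul(104, Mul(-5, Add(-5, Mul(-4, Mul(-5, -2))))), Mul(-64, 3)) = Add(Mul(104, Mul(-5, Add(-5, Mul(-4, 10)))), -192) = Add(Mul(104, Mul(-5, Add(-5, -40))), -192) = Add(Mul(104, Mul(-5, -45)), -192) = Add(Mul(104, 225), -192) = Add(23400, -192) = 23208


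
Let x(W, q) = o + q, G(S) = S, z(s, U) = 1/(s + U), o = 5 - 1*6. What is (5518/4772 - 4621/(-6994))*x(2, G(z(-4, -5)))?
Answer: -8422820/4171921 ≈ -2.0189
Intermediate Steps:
o = -1 (o = 5 - 6 = -1)
z(s, U) = 1/(U + s)
x(W, q) = -1 + q
(5518/4772 - 4621/(-6994))*x(2, G(z(-4, -5))) = (5518/4772 - 4621/(-6994))*(-1 + 1/(-5 - 4)) = (5518*(1/4772) - 4621*(-1/6994))*(-1 + 1/(-9)) = (2759/2386 + 4621/6994)*(-1 - ⅑) = (7580538/4171921)*(-10/9) = -8422820/4171921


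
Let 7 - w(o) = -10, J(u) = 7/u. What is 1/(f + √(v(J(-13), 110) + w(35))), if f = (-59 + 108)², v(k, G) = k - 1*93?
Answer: 31213/74943408 - I*√12935/74943408 ≈ 0.00041649 - 1.5176e-6*I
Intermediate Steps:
v(k, G) = -93 + k (v(k, G) = k - 93 = -93 + k)
w(o) = 17 (w(o) = 7 - 1*(-10) = 7 + 10 = 17)
f = 2401 (f = 49² = 2401)
1/(f + √(v(J(-13), 110) + w(35))) = 1/(2401 + √((-93 + 7/(-13)) + 17)) = 1/(2401 + √((-93 + 7*(-1/13)) + 17)) = 1/(2401 + √((-93 - 7/13) + 17)) = 1/(2401 + √(-1216/13 + 17)) = 1/(2401 + √(-995/13)) = 1/(2401 + I*√12935/13)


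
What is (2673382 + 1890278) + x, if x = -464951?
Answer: 4098709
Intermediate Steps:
(2673382 + 1890278) + x = (2673382 + 1890278) - 464951 = 4563660 - 464951 = 4098709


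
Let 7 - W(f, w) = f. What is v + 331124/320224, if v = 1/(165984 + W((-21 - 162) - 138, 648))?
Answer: 215118027/208035523 ≈ 1.0340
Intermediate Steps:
W(f, w) = 7 - f
v = 1/166312 (v = 1/(165984 + (7 - ((-21 - 162) - 138))) = 1/(165984 + (7 - (-183 - 138))) = 1/(165984 + (7 - 1*(-321))) = 1/(165984 + (7 + 321)) = 1/(165984 + 328) = 1/166312 ≈ 6.0128e-6)
v + 331124/320224 = 1/166312 + 331124/320224 = 1/166312 + 331124*(1/320224) = 1/166312 + 82781/80056 = 215118027/208035523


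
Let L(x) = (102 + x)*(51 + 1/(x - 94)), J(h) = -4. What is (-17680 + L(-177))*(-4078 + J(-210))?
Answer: 23788997960/271 ≈ 8.7782e+7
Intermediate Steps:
L(x) = (51 + 1/(-94 + x))*(102 + x) (L(x) = (102 + x)*(51 + 1/(-94 + x)) = (51 + 1/(-94 + x))*(102 + x))
(-17680 + L(-177))*(-4078 + J(-210)) = (-17680 + (-488886 + 51*(-177)² + 409*(-177))/(-94 - 177))*(-4078 - 4) = (-17680 + (-488886 + 51*31329 - 72393)/(-271))*(-4082) = (-17680 - (-488886 + 1597779 - 72393)/271)*(-4082) = (-17680 - 1/271*1036500)*(-4082) = (-17680 - 1036500/271)*(-4082) = -5827780/271*(-4082) = 23788997960/271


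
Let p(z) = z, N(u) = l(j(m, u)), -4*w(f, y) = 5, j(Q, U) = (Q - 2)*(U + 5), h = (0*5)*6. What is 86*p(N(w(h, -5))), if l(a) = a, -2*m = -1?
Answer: -1935/4 ≈ -483.75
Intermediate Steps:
m = ½ (m = -½*(-1) = ½ ≈ 0.50000)
h = 0 (h = 0*6 = 0)
j(Q, U) = (-2 + Q)*(5 + U)
w(f, y) = -5/4 (w(f, y) = -¼*5 = -5/4)
N(u) = -15/2 - 3*u/2 (N(u) = -10 - 2*u + 5*(½) + u/2 = -10 - 2*u + 5/2 + u/2 = -15/2 - 3*u/2)
86*p(N(w(h, -5))) = 86*(-15/2 - 3/2*(-5/4)) = 86*(-15/2 + 15/8) = 86*(-45/8) = -1935/4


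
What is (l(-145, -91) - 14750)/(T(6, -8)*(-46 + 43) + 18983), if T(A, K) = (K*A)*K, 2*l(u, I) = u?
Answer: -2695/3242 ≈ -0.83128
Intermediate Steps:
l(u, I) = u/2
T(A, K) = A*K**2 (T(A, K) = (A*K)*K = A*K**2)
(l(-145, -91) - 14750)/(T(6, -8)*(-46 + 43) + 18983) = ((1/2)*(-145) - 14750)/((6*(-8)**2)*(-46 + 43) + 18983) = (-145/2 - 14750)/((6*64)*(-3) + 18983) = -29645/(2*(384*(-3) + 18983)) = -29645/(2*(-1152 + 18983)) = -29645/2/17831 = -29645/2*1/17831 = -2695/3242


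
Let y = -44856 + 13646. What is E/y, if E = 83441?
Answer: -83441/31210 ≈ -2.6735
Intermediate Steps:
y = -31210
E/y = 83441/(-31210) = 83441*(-1/31210) = -83441/31210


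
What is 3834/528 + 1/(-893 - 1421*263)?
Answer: 194441905/26777608 ≈ 7.2614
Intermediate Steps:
3834/528 + 1/(-893 - 1421*263) = 3834*(1/528) + (1/263)/(-2314) = 639/88 - 1/2314*1/263 = 639/88 - 1/608582 = 194441905/26777608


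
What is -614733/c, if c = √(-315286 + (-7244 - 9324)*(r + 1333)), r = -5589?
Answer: -204911*√70198122/23399374 ≈ -73.371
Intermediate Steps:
c = √70198122 (c = √(-315286 + (-7244 - 9324)*(-5589 + 1333)) = √(-315286 - 16568*(-4256)) = √(-315286 + 70513408) = √70198122 ≈ 8378.4)
-614733/c = -614733*√70198122/70198122 = -204911*√70198122/23399374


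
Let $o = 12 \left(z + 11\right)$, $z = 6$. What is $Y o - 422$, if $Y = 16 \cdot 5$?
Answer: $15898$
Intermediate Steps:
$o = 204$ ($o = 12 \left(6 + 11\right) = 12 \cdot 17 = 204$)
$Y = 80$
$Y o - 422 = 80 \cdot 204 - 422 = 16320 - 422 = 15898$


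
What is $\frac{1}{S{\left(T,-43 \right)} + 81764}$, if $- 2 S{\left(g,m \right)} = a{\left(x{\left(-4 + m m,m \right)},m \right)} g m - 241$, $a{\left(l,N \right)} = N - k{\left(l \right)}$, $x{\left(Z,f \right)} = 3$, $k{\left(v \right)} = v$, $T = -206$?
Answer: $\frac{2}{571237} \approx 3.5012 \cdot 10^{-6}$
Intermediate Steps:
$a{\left(l,N \right)} = N - l$
$S{\left(g,m \right)} = \frac{241}{2} - \frac{g m \left(-3 + m\right)}{2}$ ($S{\left(g,m \right)} = - \frac{\left(m - 3\right) g m - 241}{2} = - \frac{\left(-3 + m\right) g m - 241}{2} = - \frac{g \left(-3 + m\right) m - 241}{2} = - \frac{g m \left(-3 + m\right) - 241}{2} = - \frac{-241 + g m \left(-3 + m\right)}{2} = \frac{241}{2} - \frac{g m \left(-3 + m\right)}{2}$)
$\frac{1}{S{\left(T,-43 \right)} + 81764} = \frac{1}{\left(\frac{241}{2} - \left(-103\right) \left(-43\right) \left(-3 - 43\right)\right) + 81764} = \frac{1}{\left(\frac{241}{2} - \left(-103\right) \left(-43\right) \left(-46\right)\right) + 81764} = \frac{1}{\left(\frac{241}{2} + 203734\right) + 81764} = \frac{1}{\frac{407709}{2} + 81764} = \frac{1}{\frac{571237}{2}} = \frac{2}{571237}$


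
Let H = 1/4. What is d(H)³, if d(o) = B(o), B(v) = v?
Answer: 1/64 ≈ 0.015625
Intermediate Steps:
H = ¼ ≈ 0.25000
d(o) = o
d(H)³ = (¼)³ = 1/64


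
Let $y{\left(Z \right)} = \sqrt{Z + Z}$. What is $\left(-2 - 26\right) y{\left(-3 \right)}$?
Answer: $- 28 i \sqrt{6} \approx - 68.586 i$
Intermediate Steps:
$y{\left(Z \right)} = \sqrt{2} \sqrt{Z}$ ($y{\left(Z \right)} = \sqrt{2 Z} = \sqrt{2} \sqrt{Z}$)
$\left(-2 - 26\right) y{\left(-3 \right)} = \left(-2 - 26\right) \sqrt{2} \sqrt{-3} = - 28 \sqrt{2} i \sqrt{3} = - 28 i \sqrt{6}$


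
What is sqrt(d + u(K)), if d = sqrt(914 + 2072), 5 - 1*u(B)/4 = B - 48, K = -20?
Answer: sqrt(292 + sqrt(2986)) ≈ 18.618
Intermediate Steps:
u(B) = 212 - 4*B (u(B) = 20 - 4*(B - 48) = 20 - 4*(-48 + B) = 20 + (192 - 4*B) = 212 - 4*B)
d = sqrt(2986) ≈ 54.644
sqrt(d + u(K)) = sqrt(sqrt(2986) + (212 - 4*(-20))) = sqrt(sqrt(2986) + (212 + 80)) = sqrt(sqrt(2986) + 292) = sqrt(292 + sqrt(2986))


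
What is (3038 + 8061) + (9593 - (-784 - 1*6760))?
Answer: 28236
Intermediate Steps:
(3038 + 8061) + (9593 - (-784 - 1*6760)) = 11099 + (9593 - (-784 - 6760)) = 11099 + (9593 - 1*(-7544)) = 11099 + (9593 + 7544) = 11099 + 17137 = 28236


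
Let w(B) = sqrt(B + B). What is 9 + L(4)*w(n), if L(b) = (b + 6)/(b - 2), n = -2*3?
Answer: 9 + 10*I*sqrt(3) ≈ 9.0 + 17.32*I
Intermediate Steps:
n = -6
w(B) = sqrt(2)*sqrt(B) (w(B) = sqrt(2*B) = sqrt(2)*sqrt(B))
L(b) = (6 + b)/(-2 + b)
9 + L(4)*w(n) = 9 + ((6 + 4)/(-2 + 4))*(sqrt(2)*sqrt(-6)) = 9 + (10/2)*(sqrt(2)*(I*sqrt(6))) = 9 + ((1/2)*10)*(2*I*sqrt(3)) = 9 + 5*(2*I*sqrt(3)) = 9 + 10*I*sqrt(3)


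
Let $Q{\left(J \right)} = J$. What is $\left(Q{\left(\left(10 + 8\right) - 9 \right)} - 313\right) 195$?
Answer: $-59280$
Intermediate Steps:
$\left(Q{\left(\left(10 + 8\right) - 9 \right)} - 313\right) 195 = \left(\left(\left(10 + 8\right) - 9\right) - 313\right) 195 = \left(\left(18 - 9\right) - 313\right) 195 = \left(9 - 313\right) 195 = \left(-304\right) 195 = -59280$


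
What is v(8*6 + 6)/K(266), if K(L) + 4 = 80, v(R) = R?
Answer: 27/38 ≈ 0.71053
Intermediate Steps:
K(L) = 76 (K(L) = -4 + 80 = 76)
v(8*6 + 6)/K(266) = (8*6 + 6)/76 = (48 + 6)*(1/76) = 54*(1/76) = 27/38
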